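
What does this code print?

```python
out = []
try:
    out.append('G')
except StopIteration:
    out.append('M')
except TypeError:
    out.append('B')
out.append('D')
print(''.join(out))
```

Execution trace: 'G' (try body, no exception) → 'D' (after the try/except). Output: GD

Answer: GD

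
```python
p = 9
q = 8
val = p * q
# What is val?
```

Trace:
`p = 9` → p = 9
`q = 8` → q = 8
`val = p * q` → val = 72
So val = 72

Answer: 72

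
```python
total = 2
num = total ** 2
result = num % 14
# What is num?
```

Trace:
`total = 2` → total = 2
`num = total ** 2` → num = 4
`result = num % 14` → result = 4
So num = 4

Answer: 4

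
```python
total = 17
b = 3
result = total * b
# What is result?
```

Trace:
`total = 17` → total = 17
`b = 3` → b = 3
`result = total * b` → result = 51
So result = 51

Answer: 51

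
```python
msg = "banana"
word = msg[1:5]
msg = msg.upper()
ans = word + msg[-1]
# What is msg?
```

Trace:
`msg = "banana"` → msg = 'banana'
`word = msg[1:5]` → word = 'anan'
`msg = msg.upper()` → msg = 'BANANA'
`ans = word + msg[-1]` → ans = 'ananA'
So msg = 'BANANA'

Answer: 'BANANA'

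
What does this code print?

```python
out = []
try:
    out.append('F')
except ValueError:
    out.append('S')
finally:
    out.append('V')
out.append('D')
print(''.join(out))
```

Execution trace: 'F' (try body, no exception) → 'V' (finally) → 'D' (after the try/except). Output: FVD

Answer: FVD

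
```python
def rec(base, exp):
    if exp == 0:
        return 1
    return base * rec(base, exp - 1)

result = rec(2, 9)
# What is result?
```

rec(2, 9) = 2 * 2 * 2 * 2 * 2 * 2 * 2 * 2 * 2 = 512

Answer: 512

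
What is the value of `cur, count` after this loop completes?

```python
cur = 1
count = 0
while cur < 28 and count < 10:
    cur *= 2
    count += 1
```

Double until >= 28 or 10 iterations
`cur, count` takes the values: (1, 0) → (2, 0) → (2, 1) → (4, 1) → (4, 2) → (8, 2) → (8, 3) → (16, 3) → (16, 4) → (32, 4) → (32, 5)

Answer: 32, 5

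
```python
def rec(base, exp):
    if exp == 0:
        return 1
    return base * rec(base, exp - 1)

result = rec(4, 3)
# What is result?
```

rec(4, 3) = 4 * 4 * 4 = 64

Answer: 64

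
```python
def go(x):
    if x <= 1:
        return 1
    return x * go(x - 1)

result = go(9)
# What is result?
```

go(9) = 9 * 8 * 7 * 6 * 5 * 4 * 3 * 2 * 1 = 362880

Answer: 362880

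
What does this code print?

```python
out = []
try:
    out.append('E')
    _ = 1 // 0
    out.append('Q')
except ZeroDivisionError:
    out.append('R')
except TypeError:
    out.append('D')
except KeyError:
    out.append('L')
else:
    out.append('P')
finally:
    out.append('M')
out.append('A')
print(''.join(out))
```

Execution trace: 'E' (try body) → 'R' (except ZeroDivisionError) → 'M' (finally) → 'A' (after the try/except). Output: ERMA

Answer: ERMA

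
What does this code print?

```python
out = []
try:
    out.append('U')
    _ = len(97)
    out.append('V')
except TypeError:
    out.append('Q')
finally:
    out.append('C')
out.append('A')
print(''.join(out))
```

Execution trace: 'U' (try body) → 'Q' (except TypeError) → 'C' (finally) → 'A' (after the try/except). Output: UQCA

Answer: UQCA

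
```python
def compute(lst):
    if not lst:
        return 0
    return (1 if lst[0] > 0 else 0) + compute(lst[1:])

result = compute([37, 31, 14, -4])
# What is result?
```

Count of positive elements in [37, 31, 14, -4] = 3

Answer: 3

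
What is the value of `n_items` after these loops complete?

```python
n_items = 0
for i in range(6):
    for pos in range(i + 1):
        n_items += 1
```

Triangle: 1 + 2 + ... + 6
`n_items` takes the values: 0 → 1 → 2 → 3 → 4 → 5 → 6 → 7 → 8 → 9 → 10 → 11 → 12 → 13 → 14 → 15 → 16 → 17 → 18 → 19 → 20 → 21

Answer: 21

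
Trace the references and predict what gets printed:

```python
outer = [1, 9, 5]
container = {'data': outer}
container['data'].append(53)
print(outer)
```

Key concept: dict holds reference to list.
Step by step:
`outer = [1, 9, 5]` → outer = [1, 9, 5]
`container = {'data': outer}` → container = {'data': [1, 9, 5]}
`container['data'].append(53)` → outer = [1, 9, 5, 53]; container = {'data': [1, 9, 5, 53]}
`print(outer)` → prints [1, 9, 5, 53]

Answer: [1, 9, 5, 53]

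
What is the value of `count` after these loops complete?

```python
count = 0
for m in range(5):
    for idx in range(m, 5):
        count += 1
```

Upper triangle: 5 + 4 + ... + 1
`count` takes the values: 0 → 1 → 2 → 3 → 4 → 5 → 6 → 7 → 8 → 9 → 10 → 11 → 12 → 13 → 14 → 15

Answer: 15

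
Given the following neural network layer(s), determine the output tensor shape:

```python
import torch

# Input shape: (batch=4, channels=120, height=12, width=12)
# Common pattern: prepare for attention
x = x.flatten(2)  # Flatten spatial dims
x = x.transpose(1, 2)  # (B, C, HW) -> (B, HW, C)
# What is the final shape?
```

Input: (4, 120, 12, 12) -> after flatten(2): (4, 120, 144) -> Output: (4, 144, 120)

Answer: (4, 144, 120)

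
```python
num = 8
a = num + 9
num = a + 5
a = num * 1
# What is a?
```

Trace:
`num = 8` → num = 8
`a = num + 9` → a = 17
`num = a + 5` → num = 22
`a = num * 1` → a = 22
So a = 22

Answer: 22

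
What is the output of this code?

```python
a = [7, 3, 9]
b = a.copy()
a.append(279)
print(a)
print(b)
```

Key concept: list.copy() creates independent copy.
Step by step:
`a = [7, 3, 9]` → a = [7, 3, 9]
`b = a.copy()` → b = [7, 3, 9]
`a.append(279)` → a = [7, 3, 9, 279]
`print(a)` → prints [7, 3, 9, 279]
`print(b)` → prints [7, 3, 9]

Answer:
[7, 3, 9, 279]
[7, 3, 9]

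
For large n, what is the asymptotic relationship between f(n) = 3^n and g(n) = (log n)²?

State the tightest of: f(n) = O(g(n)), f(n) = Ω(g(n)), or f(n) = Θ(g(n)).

3^n vs (log n)²: f(n) = Ω(g(n)) but not O(g(n)) — 3^n grows strictly faster than (log n)².

Answer: f(n) = Ω(g(n)) but not O(g(n)) — 3^n grows strictly faster than (log n)².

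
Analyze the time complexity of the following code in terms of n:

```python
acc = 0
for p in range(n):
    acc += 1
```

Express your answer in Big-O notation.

Each loop level contributes: n. Multiplying the contributions gives O(n).

Answer: O(n)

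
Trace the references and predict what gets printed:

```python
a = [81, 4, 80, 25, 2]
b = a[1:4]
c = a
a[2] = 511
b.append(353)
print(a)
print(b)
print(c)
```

Key concept: slice vs alias.
Step by step:
`a = [81, 4, 80, 25, 2]` → a = [81, 4, 80, 25, 2]
`b = a[1:4]` → b = [4, 80, 25]
`c = a` → c = [81, 4, 80, 25, 2] (same object as a)
`a[2] = 511` → a = [81, 4, 511, 25, 2] (same object as c); c = [81, 4, 511, 25, 2] (same object as a)
`b.append(353)` → b = [4, 80, 25, 353]
`print(a)` → prints [81, 4, 511, 25, 2]
`print(b)` → prints [4, 80, 25, 353]
`print(c)` → prints [81, 4, 511, 25, 2]

Answer:
[81, 4, 511, 25, 2]
[4, 80, 25, 353]
[81, 4, 511, 25, 2]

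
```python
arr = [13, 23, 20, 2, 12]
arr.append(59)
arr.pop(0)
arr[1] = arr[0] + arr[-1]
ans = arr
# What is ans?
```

Trace:
`arr = [13, 23, 20, 2, 12]` → arr = [13, 23, 20, 2, 12]
`arr.append(59)` → arr = [13, 23, 20, 2, 12, 59]
`arr.pop(0)` → arr = [23, 20, 2, 12, 59]
`arr[1] = arr[0] + arr[-1]` → arr = [23, 82, 2, 12, 59]
`ans = arr` → ans = [23, 82, 2, 12, 59]
So ans = [23, 82, 2, 12, 59]

Answer: [23, 82, 2, 12, 59]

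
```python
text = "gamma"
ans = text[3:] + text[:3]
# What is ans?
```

Trace:
`text = "gamma"` → text = 'gamma'
`ans = text[3:] + text[:3]` → ans = 'magam'
So ans = 'magam'

Answer: 'magam'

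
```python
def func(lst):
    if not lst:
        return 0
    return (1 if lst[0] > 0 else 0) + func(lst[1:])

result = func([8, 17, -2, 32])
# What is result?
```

Count of positive elements in [8, 17, -2, 32] = 3

Answer: 3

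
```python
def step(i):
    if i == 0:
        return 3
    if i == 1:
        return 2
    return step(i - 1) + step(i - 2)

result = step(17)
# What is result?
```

Build up from base cases: step(0)=3, step(1)=2, step(2)=5, step(3)=7, step(4)=12, step(5)=19, step(6)=31, ..., step(17)=6155

Answer: 6155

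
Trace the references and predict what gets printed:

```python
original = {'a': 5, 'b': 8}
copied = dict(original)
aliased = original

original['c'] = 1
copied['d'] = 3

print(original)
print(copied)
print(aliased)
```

Key concept: dict() creates copy, assignment creates alias.
Step by step:
`original = {'a': 5, 'b': 8}` → original = {'a': 5, 'b': 8}
`copied = dict(original)` → copied = {'a': 5, 'b': 8}
`aliased = original` → aliased = {'a': 5, 'b': 8} (same object as original)
`original['c'] = 1` → original = {'a': 5, 'b': 8, 'c': 1} (same object as aliased); aliased = {'a': 5, 'b': 8, 'c': 1} (same object as original)
`copied['d'] = 3` → copied = {'a': 5, 'b': 8, 'd': 3}
`print(original)` → prints {'a': 5, 'b': 8, 'c': 1}
`print(copied)` → prints {'a': 5, 'b': 8, 'd': 3}
`print(aliased)` → prints {'a': 5, 'b': 8, 'c': 1}

Answer:
{'a': 5, 'b': 8, 'c': 1}
{'a': 5, 'b': 8, 'd': 3}
{'a': 5, 'b': 8, 'c': 1}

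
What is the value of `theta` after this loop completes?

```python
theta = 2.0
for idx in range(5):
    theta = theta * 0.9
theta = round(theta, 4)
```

Exponential decay: 2.0 * 0.9^5
`theta` takes the values: 2.0 → 1.8 → 1.62 → 1.458 → 1.3122 → 1.18098 → 1.181

Answer: 1.181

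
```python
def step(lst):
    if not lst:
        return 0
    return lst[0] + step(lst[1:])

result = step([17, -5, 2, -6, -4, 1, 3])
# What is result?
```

17 + (-5) + 2 + (-6) + (-4) + 1 + 3 + 0 = 8

Answer: 8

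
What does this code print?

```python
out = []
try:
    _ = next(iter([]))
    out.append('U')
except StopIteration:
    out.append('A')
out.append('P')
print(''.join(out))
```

Execution trace: 'A' (except StopIteration) → 'P' (after the try/except). Output: AP

Answer: AP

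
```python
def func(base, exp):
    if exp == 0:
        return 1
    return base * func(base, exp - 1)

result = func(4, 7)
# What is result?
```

func(4, 7) = 4 * 4 * 4 * 4 * 4 * 4 * 4 = 16384

Answer: 16384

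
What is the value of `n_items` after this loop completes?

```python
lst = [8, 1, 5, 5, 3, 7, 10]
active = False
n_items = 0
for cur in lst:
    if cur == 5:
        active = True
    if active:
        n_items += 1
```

Count elements after first 5 in [8, 1, 5, 5, 3, 7, 10]
`n_items` takes the values: 0 → 1 → 2 → 3 → 4 → 5

Answer: 5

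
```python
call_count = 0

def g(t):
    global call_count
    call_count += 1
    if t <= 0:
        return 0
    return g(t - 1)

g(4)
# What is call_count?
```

Linear recursion stepping by 1: 5 calls from t=4 down to ≤0.

Answer: 5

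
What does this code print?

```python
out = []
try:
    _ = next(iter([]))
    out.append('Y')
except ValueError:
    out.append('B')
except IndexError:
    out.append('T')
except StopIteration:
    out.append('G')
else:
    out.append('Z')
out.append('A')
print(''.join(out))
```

Execution trace: 'G' (except StopIteration) → 'A' (after the try/except). Output: GA

Answer: GA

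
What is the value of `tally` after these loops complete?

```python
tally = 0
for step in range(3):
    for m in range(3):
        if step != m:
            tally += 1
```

3² - 3 (exclude diagonal)
`tally` takes the values: 0 → 1 → 2 → 3 → 4 → 5 → 6

Answer: 6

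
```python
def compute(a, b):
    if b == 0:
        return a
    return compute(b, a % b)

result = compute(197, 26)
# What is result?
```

compute(197, 26) -> compute(26, 15) -> compute(15, 11) -> compute(11, 4) -> compute(4, 3) -> compute(3, 1) -> compute(1, 0) -> 1

Answer: 1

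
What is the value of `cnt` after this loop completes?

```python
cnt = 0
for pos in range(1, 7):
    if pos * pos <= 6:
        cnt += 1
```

Count numbers where pos² ≤ 6
`cnt` takes the values: 0 → 1 → 2

Answer: 2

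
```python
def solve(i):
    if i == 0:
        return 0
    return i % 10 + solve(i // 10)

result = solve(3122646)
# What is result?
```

Sum of digits of 3122646: 6 + 4 + 6 + 2 + 2 + 1 + 3 = 24

Answer: 24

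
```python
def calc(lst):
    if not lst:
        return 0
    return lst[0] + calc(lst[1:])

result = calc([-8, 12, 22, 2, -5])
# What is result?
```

(-8) + 12 + 22 + 2 + (-5) + 0 = 23

Answer: 23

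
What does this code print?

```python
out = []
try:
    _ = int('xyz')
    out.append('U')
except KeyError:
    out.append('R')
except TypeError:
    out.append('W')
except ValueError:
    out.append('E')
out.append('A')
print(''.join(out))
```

Execution trace: 'E' (except ValueError) → 'A' (after the try/except). Output: EA

Answer: EA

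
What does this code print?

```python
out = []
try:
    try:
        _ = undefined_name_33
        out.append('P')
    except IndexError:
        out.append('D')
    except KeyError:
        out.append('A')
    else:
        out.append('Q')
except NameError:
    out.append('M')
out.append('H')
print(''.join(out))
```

Execution trace: 'M' (outer except NameError) → 'H' (after the try/except). Output: MH

Answer: MH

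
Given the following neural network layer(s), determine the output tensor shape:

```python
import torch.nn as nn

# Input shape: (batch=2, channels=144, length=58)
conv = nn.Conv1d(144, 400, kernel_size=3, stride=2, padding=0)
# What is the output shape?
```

Input: (2, 144, 58) -> Output: (2, 400, 28)

Answer: (2, 400, 28)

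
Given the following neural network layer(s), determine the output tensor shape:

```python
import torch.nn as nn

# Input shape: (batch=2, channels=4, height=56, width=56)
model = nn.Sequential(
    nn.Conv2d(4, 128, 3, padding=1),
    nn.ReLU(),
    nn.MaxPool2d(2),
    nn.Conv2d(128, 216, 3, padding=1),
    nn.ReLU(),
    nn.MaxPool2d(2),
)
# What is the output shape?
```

Input: (2, 4, 56, 56) -> after first Conv2d: (2, 128, 56, 56) -> after first MaxPool2d: (2, 128, 28, 28) -> after second Conv2d: (2, 216, 28, 28) -> Output: (2, 216, 14, 14)

Answer: (2, 216, 14, 14)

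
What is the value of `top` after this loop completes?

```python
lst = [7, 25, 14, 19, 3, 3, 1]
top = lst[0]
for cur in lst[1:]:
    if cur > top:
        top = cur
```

Maximum of [7, 25, 14, 19, 3, 3, 1]
`top` takes the values: 7 → 25

Answer: 25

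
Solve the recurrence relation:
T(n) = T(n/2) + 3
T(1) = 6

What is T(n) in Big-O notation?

Each step divides n by 2 and adds 3. After log_2(n) steps we reach T(1)=6. So T(n) = 3·log_2(n) + 6 = O(log n).

Answer: O(log n)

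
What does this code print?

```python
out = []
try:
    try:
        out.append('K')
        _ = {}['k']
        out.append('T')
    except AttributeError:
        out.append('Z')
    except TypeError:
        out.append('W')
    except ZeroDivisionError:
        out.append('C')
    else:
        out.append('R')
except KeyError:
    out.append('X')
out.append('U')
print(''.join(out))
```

Execution trace: 'K' (try body) → 'X' (outer except KeyError) → 'U' (after the try/except). Output: KXU

Answer: KXU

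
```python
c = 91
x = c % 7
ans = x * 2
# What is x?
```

Trace:
`c = 91` → c = 91
`x = c % 7` → x = 0
`ans = x * 2` → ans = 0
So x = 0

Answer: 0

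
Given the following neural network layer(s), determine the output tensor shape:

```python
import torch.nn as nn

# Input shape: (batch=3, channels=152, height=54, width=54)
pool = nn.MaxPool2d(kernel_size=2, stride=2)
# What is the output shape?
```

Input: (3, 152, 54, 54) -> Output: (3, 152, 27, 27)

Answer: (3, 152, 27, 27)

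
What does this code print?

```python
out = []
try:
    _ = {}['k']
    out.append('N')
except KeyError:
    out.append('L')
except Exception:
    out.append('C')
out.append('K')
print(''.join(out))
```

Execution trace: 'L' (except KeyError) → 'K' (after the try/except). Output: LK

Answer: LK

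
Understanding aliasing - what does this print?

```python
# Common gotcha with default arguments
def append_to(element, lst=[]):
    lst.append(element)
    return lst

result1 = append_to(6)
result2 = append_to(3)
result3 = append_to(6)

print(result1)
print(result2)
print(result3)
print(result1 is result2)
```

Key concept: mutable default argument gotcha.
Step by step:
`result1 = append_to(6)` → result1 = [6]
`result2 = append_to(3)` → result1 = [6, 3] (same object as result2); result2 = [6, 3] (same object as result1)
`result3 = append_to(6)` → result1 = [6, 3, 6] (same object as result2, result3); result2 = [6, 3, 6] (same object as result1, result3); result3 = [6, 3, 6] (same object as result1, result2)
`print(result1)` → prints [6, 3, 6]
`print(result2)` → prints [6, 3, 6]
`print(result3)` → prints [6, 3, 6]
`print(result1 is result2)` → prints True

Answer:
[6, 3, 6]
[6, 3, 6]
[6, 3, 6]
True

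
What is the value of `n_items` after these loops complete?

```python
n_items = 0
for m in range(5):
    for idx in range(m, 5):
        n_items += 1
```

Upper triangle: 5 + 4 + ... + 1
`n_items` takes the values: 0 → 1 → 2 → 3 → 4 → 5 → 6 → 7 → 8 → 9 → 10 → 11 → 12 → 13 → 14 → 15

Answer: 15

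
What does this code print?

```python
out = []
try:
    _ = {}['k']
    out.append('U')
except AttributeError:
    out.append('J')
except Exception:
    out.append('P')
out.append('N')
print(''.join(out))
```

Execution trace: 'P' (except Exception) → 'N' (after the try/except). Output: PN

Answer: PN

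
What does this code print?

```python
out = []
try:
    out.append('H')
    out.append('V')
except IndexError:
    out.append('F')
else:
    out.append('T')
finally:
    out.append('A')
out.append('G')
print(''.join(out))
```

Execution trace: 'H' (try body) → 'V' (try body, no exception) → 'T' (else) → 'A' (finally) → 'G' (after the try/except). Output: HVTAG

Answer: HVTAG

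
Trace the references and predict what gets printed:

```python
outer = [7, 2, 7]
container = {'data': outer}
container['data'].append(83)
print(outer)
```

Key concept: dict holds reference to list.
Step by step:
`outer = [7, 2, 7]` → outer = [7, 2, 7]
`container = {'data': outer}` → container = {'data': [7, 2, 7]}
`container['data'].append(83)` → outer = [7, 2, 7, 83]; container = {'data': [7, 2, 7, 83]}
`print(outer)` → prints [7, 2, 7, 83]

Answer: [7, 2, 7, 83]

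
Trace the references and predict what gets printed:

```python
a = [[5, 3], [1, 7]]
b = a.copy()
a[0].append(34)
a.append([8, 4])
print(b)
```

Key concept: shallow copy with nested lists.
Step by step:
`a = [[5, 3], [1, 7]]` → a = [[5, 3], [1, 7]]
`b = a.copy()` → b = [[5, 3], [1, 7]]
`a[0].append(34)` → a = [[5, 3, 34], [1, 7]]; b = [[5, 3, 34], [1, 7]]
`a.append([8, 4])` → a = [[5, 3, 34], [1, 7], [8, 4]]
`print(b)` → prints [[5, 3, 34], [1, 7]]

Answer: [[5, 3, 34], [1, 7]]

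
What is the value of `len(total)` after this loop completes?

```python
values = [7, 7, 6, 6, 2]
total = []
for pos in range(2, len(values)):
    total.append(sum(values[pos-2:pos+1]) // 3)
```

Number of 3-element averages
`total` takes the values: [] → [6] → [6, 6] → [6, 6, 4]
So `len(total)` = 3

Answer: 3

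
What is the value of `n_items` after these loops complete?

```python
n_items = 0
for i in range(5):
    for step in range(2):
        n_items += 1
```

5 * 2 = 10
`n_items` takes the values: 0 → 1 → 2 → 3 → 4 → 5 → 6 → 7 → 8 → 9 → 10

Answer: 10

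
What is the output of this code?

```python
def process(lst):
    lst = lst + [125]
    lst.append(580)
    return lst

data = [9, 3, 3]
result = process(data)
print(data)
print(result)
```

Key concept: rebinding parameter vs mutation.
Step by step:
`data = [9, 3, 3]` → data = [9, 3, 3]
`result = process(data)` → result = [9, 3, 3, 125, 580]
`print(data)` → prints [9, 3, 3]
`print(result)` → prints [9, 3, 3, 125, 580]

Answer:
[9, 3, 3]
[9, 3, 3, 125, 580]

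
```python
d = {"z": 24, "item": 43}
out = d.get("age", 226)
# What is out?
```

Trace:
`d = {"z": 24, "item": 43}` → d = {'z': 24, 'item': 43}
`out = d.get("age", 226)` → out = 226
So out = 226

Answer: 226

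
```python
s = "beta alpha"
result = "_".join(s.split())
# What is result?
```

Trace:
`s = "beta alpha"` → s = 'beta alpha'
`result = "_".join(s.split())` → result = 'beta_alpha'
So result = 'beta_alpha'

Answer: 'beta_alpha'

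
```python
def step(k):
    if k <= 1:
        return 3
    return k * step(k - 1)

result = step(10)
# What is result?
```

step(10) = 10 * 9 * 8 * 7 * 6 * 5 * 4 * 3 * 2 * 3 = 10886400

Answer: 10886400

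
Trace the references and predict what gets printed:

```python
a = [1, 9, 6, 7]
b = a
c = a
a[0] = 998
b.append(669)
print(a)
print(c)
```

Key concept: multiple aliases.
Step by step:
`a = [1, 9, 6, 7]` → a = [1, 9, 6, 7]
`b = a` → b = [1, 9, 6, 7] (same object as a)
`c = a` → c = [1, 9, 6, 7] (same object as a, b)
`a[0] = 998` → a = [998, 9, 6, 7] (same object as b, c); b = [998, 9, 6, 7] (same object as a, c); c = [998, 9, 6, 7] (same object as a, b)
`b.append(669)` → a = [998, 9, 6, 7, 669] (same object as b, c); b = [998, 9, 6, 7, 669] (same object as a, c); c = [998, 9, 6, 7, 669] (same object as a, b)
`print(a)` → prints [998, 9, 6, 7, 669]
`print(c)` → prints [998, 9, 6, 7, 669]

Answer:
[998, 9, 6, 7, 669]
[998, 9, 6, 7, 669]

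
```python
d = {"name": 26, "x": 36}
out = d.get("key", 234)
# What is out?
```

Trace:
`d = {"name": 26, "x": 36}` → d = {'name': 26, 'x': 36}
`out = d.get("key", 234)` → out = 234
So out = 234

Answer: 234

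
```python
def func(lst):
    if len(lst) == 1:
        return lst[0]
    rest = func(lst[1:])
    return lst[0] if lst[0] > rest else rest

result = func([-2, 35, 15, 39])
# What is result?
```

Recursive max over [-2, 35, 15, 39] = 39

Answer: 39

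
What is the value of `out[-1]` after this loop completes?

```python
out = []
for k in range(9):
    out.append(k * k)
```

Last element of squares 0 to 8
`out` takes the values: [] → [0] → [0, 1] → [0, 1, 4] → [0, 1, 4, 9] → [0, 1, 4, 9, 16] → [0, 1, 4, 9, 16, 25] → [0, 1, 4, 9, 16, 25, 36] → [0, 1, 4, 9, 16, 25, 36, 49] → [0, 1, 4, 9, 16, 25, 36, 49, 64]
So `out[-1]` = 64

Answer: 64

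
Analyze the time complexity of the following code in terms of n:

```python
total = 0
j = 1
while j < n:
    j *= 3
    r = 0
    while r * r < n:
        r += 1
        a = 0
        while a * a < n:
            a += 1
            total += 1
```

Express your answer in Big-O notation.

Each loop level contributes: log n × √n × √n. Multiplying the contributions gives O(n log n).

Answer: O(n log n)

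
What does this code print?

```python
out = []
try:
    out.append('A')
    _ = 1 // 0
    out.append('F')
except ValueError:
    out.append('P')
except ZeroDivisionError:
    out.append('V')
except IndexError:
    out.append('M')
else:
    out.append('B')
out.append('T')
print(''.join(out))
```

Execution trace: 'A' (try body) → 'V' (except ZeroDivisionError) → 'T' (after the try/except). Output: AVT

Answer: AVT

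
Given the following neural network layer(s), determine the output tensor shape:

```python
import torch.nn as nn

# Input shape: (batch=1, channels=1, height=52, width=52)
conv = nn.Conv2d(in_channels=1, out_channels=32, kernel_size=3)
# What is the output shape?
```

Input: (1, 1, 52, 52) -> Output: (1, 32, 50, 50)

Answer: (1, 32, 50, 50)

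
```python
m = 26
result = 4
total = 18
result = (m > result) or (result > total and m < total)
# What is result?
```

Trace:
`m = 26` → m = 26
`result = 4` → result = 4
`total = 18` → total = 18
`result = (m > result) or (result > total and m < total)` → result = True
So result = True

Answer: True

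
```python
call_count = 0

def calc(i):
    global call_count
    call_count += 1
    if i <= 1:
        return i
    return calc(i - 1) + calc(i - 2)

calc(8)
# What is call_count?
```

Calls(i) = 1 + Calls(i-1) + Calls(i-2); Calls(0)=Calls(1)=1. For i=8 this gives 67.

Answer: 67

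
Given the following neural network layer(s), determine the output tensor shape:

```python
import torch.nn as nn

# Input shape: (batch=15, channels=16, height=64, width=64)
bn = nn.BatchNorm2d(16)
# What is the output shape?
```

Input: (15, 16, 64, 64) -> Output: (15, 16, 64, 64)

Answer: (15, 16, 64, 64)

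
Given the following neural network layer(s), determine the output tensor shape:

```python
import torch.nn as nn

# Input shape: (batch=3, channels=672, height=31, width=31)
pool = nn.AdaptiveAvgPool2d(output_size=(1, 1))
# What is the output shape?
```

Input: (3, 672, 31, 31) -> Output: (3, 672, 1, 1)

Answer: (3, 672, 1, 1)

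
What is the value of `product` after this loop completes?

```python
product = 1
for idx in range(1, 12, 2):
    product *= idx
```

Product of 1, 3, 5, ... up to 11
`product` takes the values: 1 → 3 → 15 → 105 → 945 → 10395

Answer: 10395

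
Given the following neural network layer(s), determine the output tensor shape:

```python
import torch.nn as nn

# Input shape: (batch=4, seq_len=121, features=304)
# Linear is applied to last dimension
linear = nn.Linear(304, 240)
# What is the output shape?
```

Input: (4, 121, 304) -> Output: (4, 121, 240)

Answer: (4, 121, 240)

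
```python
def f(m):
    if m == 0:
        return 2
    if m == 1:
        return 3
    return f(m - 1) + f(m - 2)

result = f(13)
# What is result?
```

Build up from base cases: f(0)=2, f(1)=3, f(2)=5, f(3)=8, f(4)=13, f(5)=21, f(6)=34, ..., f(13)=987

Answer: 987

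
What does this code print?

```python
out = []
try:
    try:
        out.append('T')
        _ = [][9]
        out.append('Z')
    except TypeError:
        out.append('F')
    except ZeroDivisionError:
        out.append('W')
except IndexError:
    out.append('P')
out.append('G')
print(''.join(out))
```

Execution trace: 'T' (try body) → 'P' (outer except IndexError) → 'G' (after the try/except). Output: TPG

Answer: TPG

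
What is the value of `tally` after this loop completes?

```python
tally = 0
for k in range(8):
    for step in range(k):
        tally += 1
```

Triangle number: 0+1+2+...+7
`tally` takes the values: 0 → 1 → 2 → 3 → 4 → 5 → 6 → 7 → 8 → 9 → 10 → 11 → 12 → 13 → 14 → 15 → 16 → 17 → 18 → 19 → 20 → 21 → 22 → 23 → 24 → 25 → 26 → 27 → 28

Answer: 28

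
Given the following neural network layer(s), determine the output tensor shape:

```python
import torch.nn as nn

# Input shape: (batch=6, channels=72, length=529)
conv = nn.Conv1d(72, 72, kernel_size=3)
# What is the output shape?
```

Input: (6, 72, 529) -> Output: (6, 72, 527)

Answer: (6, 72, 527)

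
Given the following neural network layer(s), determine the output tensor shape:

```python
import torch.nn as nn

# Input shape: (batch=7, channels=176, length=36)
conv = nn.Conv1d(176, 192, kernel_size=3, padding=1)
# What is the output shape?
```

Input: (7, 176, 36) -> Output: (7, 192, 36)

Answer: (7, 192, 36)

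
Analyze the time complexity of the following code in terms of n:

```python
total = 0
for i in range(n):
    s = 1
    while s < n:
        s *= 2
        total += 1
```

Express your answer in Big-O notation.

Each loop level contributes: n × log n. Multiplying the contributions gives O(n log n).

Answer: O(n log n)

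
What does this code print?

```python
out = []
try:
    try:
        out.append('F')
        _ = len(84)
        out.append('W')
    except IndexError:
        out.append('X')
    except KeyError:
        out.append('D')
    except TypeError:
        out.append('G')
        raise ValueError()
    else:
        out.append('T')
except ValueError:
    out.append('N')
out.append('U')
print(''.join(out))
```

Execution trace: 'F' (inner try body) → 'G' (inner except TypeError) → 'N' (outer except ValueError) → 'U' (after the try/except). Output: FGNU

Answer: FGNU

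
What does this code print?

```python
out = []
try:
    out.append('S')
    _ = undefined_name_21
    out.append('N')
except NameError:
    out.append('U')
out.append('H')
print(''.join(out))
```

Execution trace: 'S' (try body) → 'U' (except NameError) → 'H' (after the try/except). Output: SUH

Answer: SUH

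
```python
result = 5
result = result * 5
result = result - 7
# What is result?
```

Trace:
`result = 5` → result = 5
`result = result * 5` → result = 25
`result = result - 7` → result = 18
So result = 18

Answer: 18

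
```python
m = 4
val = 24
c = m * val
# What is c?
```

Trace:
`m = 4` → m = 4
`val = 24` → val = 24
`c = m * val` → c = 96
So c = 96

Answer: 96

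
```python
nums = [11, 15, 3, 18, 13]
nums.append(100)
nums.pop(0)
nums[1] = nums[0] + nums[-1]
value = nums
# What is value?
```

Trace:
`nums = [11, 15, 3, 18, 13]` → nums = [11, 15, 3, 18, 13]
`nums.append(100)` → nums = [11, 15, 3, 18, 13, 100]
`nums.pop(0)` → nums = [15, 3, 18, 13, 100]
`nums[1] = nums[0] + nums[-1]` → nums = [15, 115, 18, 13, 100]
`value = nums` → value = [15, 115, 18, 13, 100]
So value = [15, 115, 18, 13, 100]

Answer: [15, 115, 18, 13, 100]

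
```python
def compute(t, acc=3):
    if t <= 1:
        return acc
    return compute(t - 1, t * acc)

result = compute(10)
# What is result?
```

Accumulator trace (n, acc): (10, 3) -> (9, 30) -> (8, 270) -> (7, 2160) -> (6, 15120) -> (5, 90720) -> (4, 453600) -> (3, 1814400) -> (2, 5443200) -> (1, 10886400) -> return 10886400

Answer: 10886400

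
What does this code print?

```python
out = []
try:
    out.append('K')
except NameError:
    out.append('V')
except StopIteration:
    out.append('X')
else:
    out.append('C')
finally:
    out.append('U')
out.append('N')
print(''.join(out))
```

Execution trace: 'K' (try body, no exception) → 'C' (else) → 'U' (finally) → 'N' (after the try/except). Output: KCUN

Answer: KCUN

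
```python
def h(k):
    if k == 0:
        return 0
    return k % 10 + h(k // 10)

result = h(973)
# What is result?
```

Sum of digits of 973: 3 + 7 + 9 = 19

Answer: 19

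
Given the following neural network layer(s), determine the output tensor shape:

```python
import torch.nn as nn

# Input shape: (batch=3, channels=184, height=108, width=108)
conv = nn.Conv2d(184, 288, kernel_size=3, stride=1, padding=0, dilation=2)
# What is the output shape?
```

Input: (3, 184, 108, 108) -> Output: (3, 288, 104, 104)

Answer: (3, 288, 104, 104)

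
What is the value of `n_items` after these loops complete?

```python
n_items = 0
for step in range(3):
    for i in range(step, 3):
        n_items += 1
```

Upper triangle: 3 + 2 + ... + 1
`n_items` takes the values: 0 → 1 → 2 → 3 → 4 → 5 → 6

Answer: 6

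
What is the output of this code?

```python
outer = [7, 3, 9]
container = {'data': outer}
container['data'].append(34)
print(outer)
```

Key concept: dict holds reference to list.
Step by step:
`outer = [7, 3, 9]` → outer = [7, 3, 9]
`container = {'data': outer}` → container = {'data': [7, 3, 9]}
`container['data'].append(34)` → outer = [7, 3, 9, 34]; container = {'data': [7, 3, 9, 34]}
`print(outer)` → prints [7, 3, 9, 34]

Answer: [7, 3, 9, 34]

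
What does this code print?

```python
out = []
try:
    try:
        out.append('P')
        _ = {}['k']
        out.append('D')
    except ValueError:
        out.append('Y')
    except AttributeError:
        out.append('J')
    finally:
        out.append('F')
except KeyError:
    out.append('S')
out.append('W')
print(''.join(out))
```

Execution trace: 'P' (try body) → 'F' (finally) → 'S' (outer except KeyError) → 'W' (after the try/except). Output: PFSW

Answer: PFSW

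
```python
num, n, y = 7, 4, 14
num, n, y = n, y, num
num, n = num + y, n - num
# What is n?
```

Trace:
`num, n, y = 7, 4, 14` → num = 7; n = 4; y = 14
`num, n, y = n, y, num` → num = 4; n = 14; y = 7
`num, n = num + y, n - num` → num = 11; n = 10
So n = 10

Answer: 10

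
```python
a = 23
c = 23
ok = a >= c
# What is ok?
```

Trace:
`a = 23` → a = 23
`c = 23` → c = 23
`ok = a >= c` → ok = True
So ok = True

Answer: True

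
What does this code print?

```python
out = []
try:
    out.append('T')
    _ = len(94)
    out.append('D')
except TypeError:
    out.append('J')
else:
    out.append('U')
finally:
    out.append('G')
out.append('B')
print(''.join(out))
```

Execution trace: 'T' (try body) → 'J' (except TypeError) → 'G' (finally) → 'B' (after the try/except). Output: TJGB

Answer: TJGB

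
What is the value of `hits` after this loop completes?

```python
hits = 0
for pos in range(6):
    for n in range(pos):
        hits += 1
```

Triangle number: 0+1+2+...+5
`hits` takes the values: 0 → 1 → 2 → 3 → 4 → 5 → 6 → 7 → 8 → 9 → 10 → 11 → 12 → 13 → 14 → 15

Answer: 15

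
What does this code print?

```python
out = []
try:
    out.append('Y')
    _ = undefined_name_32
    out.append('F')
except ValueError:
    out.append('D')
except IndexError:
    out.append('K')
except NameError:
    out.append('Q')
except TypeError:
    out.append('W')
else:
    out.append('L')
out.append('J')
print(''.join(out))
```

Execution trace: 'Y' (try body) → 'Q' (except NameError) → 'J' (after the try/except). Output: YQJ

Answer: YQJ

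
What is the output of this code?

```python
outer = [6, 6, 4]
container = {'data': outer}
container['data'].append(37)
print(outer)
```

Key concept: dict holds reference to list.
Step by step:
`outer = [6, 6, 4]` → outer = [6, 6, 4]
`container = {'data': outer}` → container = {'data': [6, 6, 4]}
`container['data'].append(37)` → outer = [6, 6, 4, 37]; container = {'data': [6, 6, 4, 37]}
`print(outer)` → prints [6, 6, 4, 37]

Answer: [6, 6, 4, 37]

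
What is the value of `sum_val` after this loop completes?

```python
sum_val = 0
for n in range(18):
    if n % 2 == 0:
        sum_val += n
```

Sum of even numbers 0 to 17
`sum_val` takes the values: 0 → 2 → 6 → 12 → 20 → 30 → 42 → 56 → 72

Answer: 72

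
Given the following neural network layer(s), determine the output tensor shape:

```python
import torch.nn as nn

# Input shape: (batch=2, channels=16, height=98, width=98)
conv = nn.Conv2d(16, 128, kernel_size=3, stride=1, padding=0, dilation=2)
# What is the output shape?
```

Input: (2, 16, 98, 98) -> Output: (2, 128, 94, 94)

Answer: (2, 128, 94, 94)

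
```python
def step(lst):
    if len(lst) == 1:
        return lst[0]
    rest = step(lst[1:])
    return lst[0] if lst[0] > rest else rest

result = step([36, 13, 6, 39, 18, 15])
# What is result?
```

Recursive max over [36, 13, 6, 39, 18, 15] = 39

Answer: 39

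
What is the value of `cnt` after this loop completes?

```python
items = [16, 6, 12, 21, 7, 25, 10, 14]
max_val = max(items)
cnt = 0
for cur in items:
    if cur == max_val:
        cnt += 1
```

Count of max value 25 in [16, 6, 12, 21, 7, 25, 10, 14]
`cnt` takes the values: 0 → 1

Answer: 1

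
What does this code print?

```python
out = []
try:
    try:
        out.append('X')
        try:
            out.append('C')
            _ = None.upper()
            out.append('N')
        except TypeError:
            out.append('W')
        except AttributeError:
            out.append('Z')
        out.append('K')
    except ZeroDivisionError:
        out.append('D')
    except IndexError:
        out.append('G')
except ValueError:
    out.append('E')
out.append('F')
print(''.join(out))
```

Execution trace: 'X' (try body) → 'C' (inner try body) → 'Z' (inner except AttributeError) → 'K' (try body, no exception) → 'F' (after the try/except). Output: XCZKF

Answer: XCZKF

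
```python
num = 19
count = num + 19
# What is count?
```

Trace:
`num = 19` → num = 19
`count = num + 19` → count = 38
So count = 38

Answer: 38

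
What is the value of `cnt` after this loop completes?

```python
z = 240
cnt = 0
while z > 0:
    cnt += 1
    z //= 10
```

Count digits by repeated division by 10
`cnt` takes the values: 0 → 1 → 2 → 3

Answer: 3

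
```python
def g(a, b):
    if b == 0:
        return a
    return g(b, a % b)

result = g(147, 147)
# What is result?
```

g(147, 147) -> g(147, 0) -> 147

Answer: 147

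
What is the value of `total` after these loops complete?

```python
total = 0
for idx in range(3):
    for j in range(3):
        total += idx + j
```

Sum of all idx+j for idx,j in 3x3
`total` takes the values: 0 → 1 → 3 → 4 → 6 → 9 → 11 → 14 → 18

Answer: 18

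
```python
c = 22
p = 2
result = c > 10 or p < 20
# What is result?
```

Trace:
`c = 22` → c = 22
`p = 2` → p = 2
`result = c > 10 or p < 20` → result = True
So result = True

Answer: True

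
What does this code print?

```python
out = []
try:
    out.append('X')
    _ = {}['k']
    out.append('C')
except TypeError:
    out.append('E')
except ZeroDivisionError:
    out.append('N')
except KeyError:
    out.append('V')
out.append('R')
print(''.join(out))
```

Execution trace: 'X' (try body) → 'V' (except KeyError) → 'R' (after the try/except). Output: XVR

Answer: XVR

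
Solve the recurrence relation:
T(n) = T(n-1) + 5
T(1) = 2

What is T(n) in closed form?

Unrolling: T(n) = T(1) + 5·(n-1) = 2 + 5(n-1) = 5n - 3.

Answer: T(n) = 5n - 3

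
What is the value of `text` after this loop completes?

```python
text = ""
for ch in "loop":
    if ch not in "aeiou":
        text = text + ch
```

Remove vowels from 'loop'
`text` takes the values: "" → "l" → "lp"

Answer: "lp"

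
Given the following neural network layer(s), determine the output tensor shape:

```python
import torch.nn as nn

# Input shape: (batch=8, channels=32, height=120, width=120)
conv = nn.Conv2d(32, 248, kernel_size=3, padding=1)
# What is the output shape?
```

Input: (8, 32, 120, 120) -> Output: (8, 248, 120, 120)

Answer: (8, 248, 120, 120)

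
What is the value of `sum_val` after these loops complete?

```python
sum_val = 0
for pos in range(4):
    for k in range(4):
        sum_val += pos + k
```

Sum of all pos+k for pos,k in 4x4
`sum_val` takes the values: 0 → 1 → 3 → 6 → 7 → 9 → 12 → 16 → 18 → 21 → 25 → 30 → 33 → 37 → 42 → 48

Answer: 48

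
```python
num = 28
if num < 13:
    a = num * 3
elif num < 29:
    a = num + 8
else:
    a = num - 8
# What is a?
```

Trace:
`num = 28` → num = 28
`if num < 13: ...` → num < 13 is False, num < 29 is True → a = 36
So a = 36

Answer: 36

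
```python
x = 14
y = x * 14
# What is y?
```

Trace:
`x = 14` → x = 14
`y = x * 14` → y = 196
So y = 196

Answer: 196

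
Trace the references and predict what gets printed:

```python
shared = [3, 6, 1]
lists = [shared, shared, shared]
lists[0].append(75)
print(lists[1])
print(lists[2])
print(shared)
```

Key concept: list of same reference.
Step by step:
`shared = [3, 6, 1]` → shared = [3, 6, 1]
`lists = [shared, shared, shared]` → lists = [[3, 6, 1], [3, 6, 1], [3, 6, 1]]
`lists[0].append(75)` → shared = [3, 6, 1, 75]; lists = [[3, 6, 1, 75], [3, 6, 1, 75], [3, 6, 1, 75]]
`print(lists[1])` → prints [3, 6, 1, 75]
`print(lists[2])` → prints [3, 6, 1, 75]
`print(shared)` → prints [3, 6, 1, 75]

Answer:
[3, 6, 1, 75]
[3, 6, 1, 75]
[3, 6, 1, 75]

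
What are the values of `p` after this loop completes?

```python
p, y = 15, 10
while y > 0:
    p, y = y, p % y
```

GCD of 15 and 10
`p` takes the values: 15 → 10 → 5

Answer: 5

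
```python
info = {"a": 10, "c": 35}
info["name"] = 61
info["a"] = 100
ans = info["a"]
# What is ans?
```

Trace:
`info = {"a": 10, "c": 35}` → info = {'a': 10, 'c': 35}
`info["name"] = 61` → info = {'a': 10, 'c': 35, 'name': 61}
`info["a"] = 100` → info = {'a': 100, 'c': 35, 'name': 61}
`ans = info["a"]` → ans = 100
So ans = 100

Answer: 100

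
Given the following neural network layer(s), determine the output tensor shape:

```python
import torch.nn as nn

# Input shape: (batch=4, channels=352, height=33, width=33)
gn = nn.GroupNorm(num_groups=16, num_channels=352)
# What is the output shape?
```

Input: (4, 352, 33, 33) -> Output: (4, 352, 33, 33)

Answer: (4, 352, 33, 33)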